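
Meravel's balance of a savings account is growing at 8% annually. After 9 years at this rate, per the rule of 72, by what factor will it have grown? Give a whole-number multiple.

At 8% one doubling takes ≈ 9.00 years; 9 years is 1 of them, so ×2.

2 times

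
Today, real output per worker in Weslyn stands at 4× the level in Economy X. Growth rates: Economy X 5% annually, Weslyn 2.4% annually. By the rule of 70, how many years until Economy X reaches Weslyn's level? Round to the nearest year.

≈ 54 years

What matters is the difference: 2.6 pp.
Rule of 70 on the gap: the ratio halves every 70/2.6 ≈ 26.92 years.
A 4× gap closes after 2 halvings: 2 × 26.92 ≈ 54 years.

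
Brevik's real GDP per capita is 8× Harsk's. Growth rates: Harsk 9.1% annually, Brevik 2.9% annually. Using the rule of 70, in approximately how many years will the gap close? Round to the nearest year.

around 34 years

What matters is the difference: 6.2 pp.
Rule of 70 on the gap: the ratio halves every 70/6.2 ≈ 11.29 years.
An 8× gap closes after 3 halvings: 3 × 11.29 ≈ 34 years.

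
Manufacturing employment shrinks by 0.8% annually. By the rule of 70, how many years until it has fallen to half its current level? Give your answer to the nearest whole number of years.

Halving time ≈ 70 / 0.8 = 87.50 → 88 years.

about 88 years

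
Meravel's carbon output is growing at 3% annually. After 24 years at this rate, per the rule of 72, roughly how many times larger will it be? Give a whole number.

≈ 2 times

Doubling time ≈ 72/3 = 24.00 years.
24/24.00 ≈ 1 doubling, so about 2^1 = 2×.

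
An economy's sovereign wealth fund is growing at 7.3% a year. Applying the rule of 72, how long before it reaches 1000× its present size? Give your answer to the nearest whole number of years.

One doubling takes 72/7.3 = 9.86 years.
Reaching 1000× takes log₂(1000) ≈ 9.97 doublings.
9.97 × 9.86 ≈ 98 years.

about 98 years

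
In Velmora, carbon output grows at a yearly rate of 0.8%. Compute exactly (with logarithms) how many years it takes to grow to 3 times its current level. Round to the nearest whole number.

t = ln(3) / ln(1 + 0.008) = 1.0986 / 0.007968 ≈ 137.88.
≈ 138 years.

138 years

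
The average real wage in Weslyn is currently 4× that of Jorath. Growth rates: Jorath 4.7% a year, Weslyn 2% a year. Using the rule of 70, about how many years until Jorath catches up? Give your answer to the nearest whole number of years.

52 years

The growth-rate gap is 4.7% − 2% = 2.7 percentage points.
So the ratio between them halves every 70/2.7 ≈ 25.93 years.
A 4× gap closes after 2 halvings: 2 × 25.93 ≈ 52 years.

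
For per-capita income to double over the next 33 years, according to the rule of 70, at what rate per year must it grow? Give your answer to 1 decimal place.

roughly 2.1% per year

70 / 33 ≈ 2.12, so about 2.1% per year.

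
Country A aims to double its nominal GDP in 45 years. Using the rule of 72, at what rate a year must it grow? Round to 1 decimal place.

72 / 45 ≈ 1.60, so about 1.6% a year.

approximately 1.6%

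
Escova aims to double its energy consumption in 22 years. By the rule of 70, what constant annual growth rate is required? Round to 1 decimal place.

70 / 22 ≈ 3.18, so about 3.2% a year.

about 3.2%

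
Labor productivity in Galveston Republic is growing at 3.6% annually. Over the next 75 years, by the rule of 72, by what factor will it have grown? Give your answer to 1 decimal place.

13.5 times

Doubles every ≈ 20.00 years (72/3.6).
75 years is 3.75 doublings; 2^3.75 ≈ 13.5×.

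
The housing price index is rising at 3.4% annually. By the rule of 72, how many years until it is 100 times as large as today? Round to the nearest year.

approximately 141 years

Doubling time ≈ 72/3.4 = 21.18 years.
100× is log₂ 100 ≈ 6.64 doublings, so ≈ 6.64 × 21.18 = 141 years.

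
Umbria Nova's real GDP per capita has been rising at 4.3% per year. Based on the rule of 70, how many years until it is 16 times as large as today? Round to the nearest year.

One doubling takes 70/4.3 = 16.28 years.
16 = 2^4, so 4 doublings → 65 years.

about 65 years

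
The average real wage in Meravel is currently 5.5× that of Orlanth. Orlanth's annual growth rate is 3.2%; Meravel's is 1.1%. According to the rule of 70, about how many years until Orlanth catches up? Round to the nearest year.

What matters is the difference: 2.1 pp.
Rule of 70 on the gap: the ratio halves every 70/2.1 ≈ 33.33 years.
A 5.5× gap takes log₂(5.5) ≈ 2.46 halvings to close: 2.46 × 33.33 ≈ 82 years.

around 82 years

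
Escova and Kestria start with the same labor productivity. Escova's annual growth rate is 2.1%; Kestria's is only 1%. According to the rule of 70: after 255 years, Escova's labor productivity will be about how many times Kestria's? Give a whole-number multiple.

around 16 times

Rate gap = 2.1% − 1% = 1.1 points.
The ratio doubles every 70/1.1 ≈ 63.64 years.
255/63.64 ≈ 4.01 doublings → ratio ≈ 2^4.01 ≈ 16.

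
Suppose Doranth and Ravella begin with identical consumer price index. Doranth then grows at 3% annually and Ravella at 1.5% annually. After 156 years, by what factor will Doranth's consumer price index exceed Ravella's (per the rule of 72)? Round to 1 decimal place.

Rate gap = 3% − 1.5% = 1.5 points.
The ratio doubles every 72/1.5 ≈ 48.00 years.
156/48.00 ≈ 3.25 doublings → ratio ≈ 2^3.25 ≈ 9.5.

9.5 times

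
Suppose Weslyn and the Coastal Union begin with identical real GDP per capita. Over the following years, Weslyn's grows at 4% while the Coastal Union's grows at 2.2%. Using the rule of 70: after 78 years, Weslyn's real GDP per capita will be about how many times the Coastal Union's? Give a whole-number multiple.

Only the 1.8-point difference matters.
70/1.8 ≈ 38.89 years per doubling of the ratio; 78 years gives 2.01 doublings, so ≈ 4×.

roughly 4 times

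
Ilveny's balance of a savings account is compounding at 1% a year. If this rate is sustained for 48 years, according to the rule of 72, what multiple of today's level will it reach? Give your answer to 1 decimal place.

Doubling time ≈ 72/1 = 72.00 years.
48 years / 72.00 ≈ 0.67 doublings → factor 2^0.67 ≈ 1.6.

about 1.6 times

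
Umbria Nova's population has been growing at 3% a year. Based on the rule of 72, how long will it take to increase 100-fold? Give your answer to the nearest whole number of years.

At 3% it doubles every 72/3 ≈ 24.00 years.
100× is log₂ 100 ≈ 6.64 doublings, so ≈ 6.64 × 24.00 = 159 years.

approximately 159 years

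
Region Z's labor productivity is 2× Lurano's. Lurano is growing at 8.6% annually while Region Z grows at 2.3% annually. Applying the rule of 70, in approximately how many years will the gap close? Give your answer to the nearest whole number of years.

around 11 years

The growth-rate gap is 8.6% − 2.3% = 6.3 percentage points.
So the ratio between them halves every 70/6.3 ≈ 11.11 years.
A 2× gap closes after 1 halving: 1 × 11.11 ≈ 11 years.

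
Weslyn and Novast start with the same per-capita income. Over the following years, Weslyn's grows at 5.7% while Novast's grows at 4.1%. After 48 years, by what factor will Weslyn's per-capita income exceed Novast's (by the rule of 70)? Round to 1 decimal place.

2.1 times

Weslyn pulls ahead at 1.6 pp per year, so the ratio doubles every 70/1.6 ≈ 43.75 years.
In 48 years that's 1.10 doublings: 2^1.10 ≈ 2.1.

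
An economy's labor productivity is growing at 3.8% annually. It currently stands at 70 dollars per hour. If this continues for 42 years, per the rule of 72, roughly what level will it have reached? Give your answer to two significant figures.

about 330 dollars per hour

Doubling time ≈ 72/3.8 = 18.95 years.
42 years is 42/18.95 ≈ 2.22 doublings, a factor of 2^2.22 ≈ 4.66.
70 × 4.66 ≈ 330 dollars per hour.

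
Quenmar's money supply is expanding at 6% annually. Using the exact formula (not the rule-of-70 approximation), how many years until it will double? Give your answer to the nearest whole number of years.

t = ln(2) / ln(1 + 0.06) = 0.6931 / 0.058269 ≈ 11.89.
≈ 12 years.

12 years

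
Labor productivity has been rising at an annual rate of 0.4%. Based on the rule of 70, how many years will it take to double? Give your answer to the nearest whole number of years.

around 175 years

70/0.4 ≈ 175.00, so it doubles roughly every 175 years.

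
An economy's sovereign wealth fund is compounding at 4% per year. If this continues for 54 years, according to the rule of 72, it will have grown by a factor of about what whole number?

Doubling time ≈ 72/4 = 18.00 years.
54/18.00 ≈ 3 doublings, so about 2^3 = 8×.

≈ 8 times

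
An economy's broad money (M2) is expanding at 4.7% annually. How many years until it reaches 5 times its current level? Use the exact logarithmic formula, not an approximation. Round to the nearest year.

35 years

t = ln(5) / ln(1 + 0.047) = 1.6094 / 0.045929 ≈ 35.04.
≈ 35 years.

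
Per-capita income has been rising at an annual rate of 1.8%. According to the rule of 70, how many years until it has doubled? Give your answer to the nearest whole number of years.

around 39 years

Doubling time ≈ 70 / 1.8 = 38.89 years.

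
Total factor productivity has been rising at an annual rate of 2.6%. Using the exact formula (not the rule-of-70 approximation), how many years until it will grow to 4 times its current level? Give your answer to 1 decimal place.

54.0 years

t = ln(4) / ln(1 + 0.026) = 1.3863 / 0.025668 ≈ 54.01.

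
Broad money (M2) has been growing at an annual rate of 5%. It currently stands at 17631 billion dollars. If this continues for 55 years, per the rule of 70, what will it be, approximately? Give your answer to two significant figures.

Doubling time ≈ 70/5 = 14.00 years.
55 years is 55/14.00 ≈ 3.93 doublings, a factor of 2^3.93 ≈ 15.24.
17631 × 15.24 ≈ 270000 billion dollars.

around 270000 billion dollars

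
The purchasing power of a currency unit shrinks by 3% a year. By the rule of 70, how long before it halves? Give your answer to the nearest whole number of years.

≈ 23 years

Halving time ≈ 70 / 3 = 23.33 → 23 years.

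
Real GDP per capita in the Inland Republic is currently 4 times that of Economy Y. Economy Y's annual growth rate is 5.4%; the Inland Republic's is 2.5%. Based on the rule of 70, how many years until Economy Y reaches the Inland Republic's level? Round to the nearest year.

about 48 years

What matters is the difference: 2.9 pp.
Rule of 70 on the gap: the ratio halves every 70/2.9 ≈ 24.14 years.
A 4 times gap closes after 2 halvings: 2 × 24.14 ≈ 48 years.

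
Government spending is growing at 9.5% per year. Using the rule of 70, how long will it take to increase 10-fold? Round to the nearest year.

≈ 24 years

At 9.5% it doubles every 70/9.5 ≈ 7.37 years.
Reaching 10× takes log₂(10) ≈ 3.32 doublings.
3.32 × 7.37 ≈ 24 years.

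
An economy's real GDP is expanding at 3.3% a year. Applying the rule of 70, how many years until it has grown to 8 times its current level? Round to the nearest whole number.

Doubling time ≈ 70/3.3 = 21.21 years.
8× is 3 doublings, so 3 × 21.21 ≈ 64 years.

approximately 64 years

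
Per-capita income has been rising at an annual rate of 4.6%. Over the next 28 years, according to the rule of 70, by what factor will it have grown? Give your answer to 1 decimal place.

Doubling time ≈ 70/4.6 = 15.22 years.
28 years / 15.22 ≈ 1.84 doublings → factor 2^1.84 ≈ 3.6.

approximately 3.6 times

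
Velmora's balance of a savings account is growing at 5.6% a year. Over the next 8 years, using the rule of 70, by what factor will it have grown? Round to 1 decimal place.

≈ 1.6 times

Doubles every ≈ 12.50 years (70/5.6).
8 years is 0.64 doublings; 2^0.64 ≈ 1.6×.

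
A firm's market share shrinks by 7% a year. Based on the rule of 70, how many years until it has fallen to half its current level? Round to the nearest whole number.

approximately 10 years

Falling at 7%, it halves about every 70/7 = 10.00 years.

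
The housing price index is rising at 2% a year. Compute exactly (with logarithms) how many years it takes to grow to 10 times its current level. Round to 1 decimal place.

116.3 years

t = ln(10) / ln(1 + 0.02) = 2.3026 / 0.019803 ≈ 116.28.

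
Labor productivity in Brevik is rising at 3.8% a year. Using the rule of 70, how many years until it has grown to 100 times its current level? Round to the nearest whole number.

around 122 years

One doubling takes 70/3.8 = 18.42 years.
100× is log₂ 100 ≈ 6.64 doublings, so ≈ 6.64 × 18.42 = 122 years.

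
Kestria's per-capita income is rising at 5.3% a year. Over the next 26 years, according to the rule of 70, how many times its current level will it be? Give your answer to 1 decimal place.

Doubles every ≈ 13.21 years (70/5.3).
26 years is 1.97 doublings; 2^1.97 ≈ 3.9×.

around 3.9 times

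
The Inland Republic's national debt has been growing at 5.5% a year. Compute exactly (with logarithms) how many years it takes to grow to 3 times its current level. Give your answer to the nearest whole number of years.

t = ln(3) / ln(1 + 0.055) = 1.0986 / 0.053541 ≈ 20.52.
≈ 21 years.

21 years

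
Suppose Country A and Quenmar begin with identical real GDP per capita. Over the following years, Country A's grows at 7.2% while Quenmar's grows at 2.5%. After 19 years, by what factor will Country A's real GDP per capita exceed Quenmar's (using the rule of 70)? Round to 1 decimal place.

2.4 times

Only the 4.7-point difference matters.
70/4.7 ≈ 14.89 years per doubling of the ratio; 19 years gives 1.28 doublings, so ≈ 2.4×.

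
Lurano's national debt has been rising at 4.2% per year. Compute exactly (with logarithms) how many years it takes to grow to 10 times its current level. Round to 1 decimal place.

t = ln(10) / ln(1 + 0.042) = 2.3026 / 0.041142 ≈ 55.97.

56.0 years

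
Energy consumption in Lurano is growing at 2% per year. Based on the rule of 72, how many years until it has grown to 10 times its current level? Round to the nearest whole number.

One doubling takes 72/2 = 36.00 years.
10× is log₂ 10 ≈ 3.32 doublings, so ≈ 3.32 × 36.00 = 120 years.

approximately 120 years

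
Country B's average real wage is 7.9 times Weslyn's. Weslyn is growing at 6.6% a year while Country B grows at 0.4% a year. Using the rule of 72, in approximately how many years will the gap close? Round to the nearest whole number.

35 years

The growth-rate gap is 6.6% − 0.4% = 6.2 percentage points.
So the ratio between them halves every 72/6.2 ≈ 11.61 years.
A 7.9 times gap takes log₂(7.9) ≈ 2.98 halvings to close: 2.98 × 11.61 ≈ 35 years.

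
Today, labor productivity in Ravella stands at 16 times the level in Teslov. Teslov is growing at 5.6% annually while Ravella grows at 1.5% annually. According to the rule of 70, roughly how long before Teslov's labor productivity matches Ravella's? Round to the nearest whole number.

Teslov gains on Ravella at 5.6% − 1.5% = 4.1 points a year.
At that relative rate the gap halves every 70/4.1 ≈ 17.07 years.
A 16 times gap closes after 4 halvings: 4 × 17.07 ≈ 68 years.

approximately 68 years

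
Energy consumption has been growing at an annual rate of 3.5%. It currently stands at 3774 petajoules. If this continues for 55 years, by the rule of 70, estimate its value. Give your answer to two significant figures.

about 25000 petajoules

Doubling time ≈ 70/3.5 = 20.00 years.
55 years is 55/20.00 ≈ 2.75 doublings, a factor of 2^2.75 ≈ 6.73.
3774 × 6.73 ≈ 25000 petajoules.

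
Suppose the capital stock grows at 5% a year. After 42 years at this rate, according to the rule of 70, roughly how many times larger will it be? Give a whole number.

Doubling time ≈ 70/5 = 14.00 years.
42/14.00 ≈ 3 doublings, so about 2^3 = 8×.

roughly 8 times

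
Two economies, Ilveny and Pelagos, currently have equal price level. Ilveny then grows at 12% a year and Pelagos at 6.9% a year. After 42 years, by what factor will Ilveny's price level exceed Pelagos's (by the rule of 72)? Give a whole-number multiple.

Ilveny pulls ahead at 5.1 pp per year, so the ratio doubles every 72/5.1 ≈ 14.12 years.
In 42 years that's 2.97 doublings: 2^2.97 ≈ 8.

approximately 8 times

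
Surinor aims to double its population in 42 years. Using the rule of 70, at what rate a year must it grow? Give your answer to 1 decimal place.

70 / 42 ≈ 1.67, so about 1.7% a year.

1.7%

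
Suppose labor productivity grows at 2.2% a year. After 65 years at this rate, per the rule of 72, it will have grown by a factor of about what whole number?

At 2.2% one doubling takes ≈ 32.73 years; 65 years is 2 of them, so ×4.

about 4 times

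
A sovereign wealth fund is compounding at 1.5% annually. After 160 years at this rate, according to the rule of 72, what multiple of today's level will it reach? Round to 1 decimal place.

about 10.1 times

Doubles every ≈ 48.00 years (72/1.5).
160 years is 3.33 doublings; 2^3.33 ≈ 10.1×.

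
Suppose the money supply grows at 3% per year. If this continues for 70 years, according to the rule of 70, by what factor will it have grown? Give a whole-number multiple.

≈ 8 times

At 3% one doubling takes ≈ 23.33 years; 70 years is 3 of them, so ×8.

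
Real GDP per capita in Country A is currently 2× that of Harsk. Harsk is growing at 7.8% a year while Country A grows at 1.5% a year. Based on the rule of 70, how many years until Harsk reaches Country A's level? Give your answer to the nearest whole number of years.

about 11 years

The growth-rate gap is 7.8% − 1.5% = 6.3 percentage points.
So the ratio between them halves every 70/6.3 ≈ 11.11 years.
A 2× gap closes after 1 halving: 1 × 11.11 ≈ 11 years.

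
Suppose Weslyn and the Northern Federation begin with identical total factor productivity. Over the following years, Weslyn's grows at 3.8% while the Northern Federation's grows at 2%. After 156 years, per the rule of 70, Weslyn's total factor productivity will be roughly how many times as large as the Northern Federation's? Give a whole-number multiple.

≈ 16 times

Weslyn pulls ahead at 1.8 pp per year, so the ratio doubles every 70/1.8 ≈ 38.89 years.
In 156 years that's 4.01 doublings: 2^4.01 ≈ 16.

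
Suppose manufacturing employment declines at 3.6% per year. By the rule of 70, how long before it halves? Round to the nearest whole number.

Halving time ≈ 70 / 3.6 = 19.44 → 19 years.

≈ 19 years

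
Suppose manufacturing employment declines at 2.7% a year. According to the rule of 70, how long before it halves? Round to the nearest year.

roughly 26 years

The rule works in reverse for decay: 70/2.7 ≈ 25.93 years to halve.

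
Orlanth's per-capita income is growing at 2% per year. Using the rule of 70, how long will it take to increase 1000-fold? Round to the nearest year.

349 years

One doubling takes 70/2 = 35.00 years.
Reaching 1000× takes log₂(1000) ≈ 9.97 doublings.
9.97 × 35.00 ≈ 349 years.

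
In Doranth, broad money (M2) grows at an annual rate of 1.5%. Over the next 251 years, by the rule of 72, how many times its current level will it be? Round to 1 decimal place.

roughly 37.5 times

Doubling time ≈ 72/1.5 = 48.00 years.
251 years / 48.00 ≈ 5.23 doublings → factor 2^5.23 ≈ 37.5.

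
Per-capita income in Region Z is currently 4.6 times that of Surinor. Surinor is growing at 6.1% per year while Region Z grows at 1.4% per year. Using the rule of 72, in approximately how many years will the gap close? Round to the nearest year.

The growth-rate gap is 6.1% − 1.4% = 4.7 percentage points.
So the ratio between them halves every 72/4.7 ≈ 15.32 years.
A 4.6 times gap takes log₂(4.6) ≈ 2.20 halvings to close: 2.20 × 15.32 ≈ 34 years.

≈ 34 years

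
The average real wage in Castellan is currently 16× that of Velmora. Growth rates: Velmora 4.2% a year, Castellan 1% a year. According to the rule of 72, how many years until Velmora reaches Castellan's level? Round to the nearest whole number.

The growth-rate gap is 4.2% − 1% = 3.2 percentage points.
So the ratio between them halves every 72/3.2 ≈ 22.50 years.
A 16× gap closes after 4 halvings: 4 × 22.50 ≈ 90 years.

about 90 years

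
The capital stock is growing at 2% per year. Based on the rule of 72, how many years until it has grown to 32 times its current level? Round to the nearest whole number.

roughly 180 years

Doubling time ≈ 72/2 = 36.00 years.
32 = 2^5, so 5 doublings → 180 years.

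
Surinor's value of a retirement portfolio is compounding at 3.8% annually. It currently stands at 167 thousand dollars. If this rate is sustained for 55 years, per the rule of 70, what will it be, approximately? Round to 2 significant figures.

It doubles every 70/3.8 ≈ 18.42 years, so 55 years is 2.99 doublings.
2^2.99 ≈ 7.94; 167 × 7.94 ≈ 1300 thousand dollars.

≈ 1300 thousand dollars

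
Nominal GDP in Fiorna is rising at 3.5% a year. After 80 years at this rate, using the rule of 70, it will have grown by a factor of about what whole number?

≈ 16 times

70/3.5 ≈ 20.00 years per doubling.
80 years fits 4 doublings: 2^4 = 16.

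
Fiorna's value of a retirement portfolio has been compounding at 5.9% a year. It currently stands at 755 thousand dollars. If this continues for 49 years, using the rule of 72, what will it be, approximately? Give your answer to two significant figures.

about 12000 thousand dollars

It doubles every 72/5.9 ≈ 12.20 years, so 49 years is 4.02 doublings.
2^4.02 ≈ 16.22; 755 × 16.22 ≈ 12000 thousand dollars.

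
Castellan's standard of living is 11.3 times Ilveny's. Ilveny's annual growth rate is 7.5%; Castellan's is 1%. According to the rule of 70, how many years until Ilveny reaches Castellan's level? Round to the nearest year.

What matters is the difference: 6.5 pp.
Rule of 70 on the gap: the ratio halves every 70/6.5 ≈ 10.77 years.
An 11.3 times gap takes log₂(11.3) ≈ 3.50 halvings to close: 3.50 × 10.77 ≈ 38 years.

≈ 38 years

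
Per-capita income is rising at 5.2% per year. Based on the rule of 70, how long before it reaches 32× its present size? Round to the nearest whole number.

around 67 years

Doubling time ≈ 70/5.2 = 13.46 years.
32 = 2^5, so 5 doublings → 67 years.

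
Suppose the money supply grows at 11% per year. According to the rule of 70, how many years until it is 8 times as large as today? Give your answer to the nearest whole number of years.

One doubling takes 70/11 = 6.36 years.
8 = 2^3, so 3 doublings → 19 years.

about 19 years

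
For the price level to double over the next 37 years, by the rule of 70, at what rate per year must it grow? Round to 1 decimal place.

1.9% per year

70 / 37 ≈ 1.89, so about 1.9% per year.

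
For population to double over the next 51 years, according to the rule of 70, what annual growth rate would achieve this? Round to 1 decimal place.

about 1.4%

70 / 51 ≈ 1.37, so about 1.4% a year.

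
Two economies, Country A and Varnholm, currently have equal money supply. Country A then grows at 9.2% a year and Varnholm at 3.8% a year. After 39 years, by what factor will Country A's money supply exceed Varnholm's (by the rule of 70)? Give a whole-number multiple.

8 times

Only the 5.4-point difference matters.
70/5.4 ≈ 12.96 years per doubling of the ratio; 39 years gives 3.01 doublings, so ≈ 8×.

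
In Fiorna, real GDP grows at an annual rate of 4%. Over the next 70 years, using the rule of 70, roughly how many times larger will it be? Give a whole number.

Doubling time ≈ 70/4 = 17.50 years.
70/17.50 ≈ 4 doublings, so about 2^4 = 16×.

roughly 16 times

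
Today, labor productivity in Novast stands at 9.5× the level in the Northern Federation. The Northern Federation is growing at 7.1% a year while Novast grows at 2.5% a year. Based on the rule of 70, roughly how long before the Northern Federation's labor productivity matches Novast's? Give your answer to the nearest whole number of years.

about 49 years

the Northern Federation gains on Novast at 7.1% − 2.5% = 4.6 points a year.
At that relative rate the gap halves every 70/4.6 ≈ 15.22 years.
A 9.5× gap takes log₂(9.5) ≈ 3.25 halvings to close: 3.25 × 15.22 ≈ 49 years.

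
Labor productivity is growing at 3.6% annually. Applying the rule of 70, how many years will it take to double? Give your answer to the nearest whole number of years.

Doubling time ≈ 70 / 3.6 = 19.44 years.

≈ 19 years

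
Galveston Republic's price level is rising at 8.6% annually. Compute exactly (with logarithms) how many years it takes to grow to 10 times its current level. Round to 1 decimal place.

t = ln(10) / ln(1 + 0.086) = 2.3026 / 0.082501 ≈ 27.91.

27.9 years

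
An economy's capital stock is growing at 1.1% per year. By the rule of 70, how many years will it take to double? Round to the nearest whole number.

about 64 years

70/1.1 ≈ 63.64, so it doubles roughly every 64 years.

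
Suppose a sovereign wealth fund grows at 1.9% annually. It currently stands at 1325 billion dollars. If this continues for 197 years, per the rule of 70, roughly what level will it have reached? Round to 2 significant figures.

It doubles every 70/1.9 ≈ 36.84 years, so 197 years is 5.35 doublings.
2^5.35 ≈ 40.79; 1325 × 40.79 ≈ 54000 billion dollars.

≈ 54000 billion dollars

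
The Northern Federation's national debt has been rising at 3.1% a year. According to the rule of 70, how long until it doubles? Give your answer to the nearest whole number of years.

roughly 23 years

At 3.1%, doubling takes about 70/3.1 = 22.58 years.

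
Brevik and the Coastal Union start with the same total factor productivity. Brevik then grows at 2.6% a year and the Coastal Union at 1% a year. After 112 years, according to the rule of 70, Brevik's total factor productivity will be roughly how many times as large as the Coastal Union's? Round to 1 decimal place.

around 5.9 times

Rate gap = 2.6% − 1% = 1.6 points.
The ratio doubles every 70/1.6 ≈ 43.75 years.
112/43.75 ≈ 2.56 doublings → ratio ≈ 2^2.56 ≈ 5.9.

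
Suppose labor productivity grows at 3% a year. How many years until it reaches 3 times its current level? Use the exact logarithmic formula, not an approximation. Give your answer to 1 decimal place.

t = ln(3) / ln(1 + 0.03) = 1.0986 / 0.029559 ≈ 37.17.

37.2 years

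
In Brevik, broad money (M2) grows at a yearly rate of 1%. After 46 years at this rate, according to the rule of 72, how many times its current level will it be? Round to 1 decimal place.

around 1.6 times

Doubling time ≈ 72/1 = 72.00 years.
46 years / 72.00 ≈ 0.64 doublings → factor 2^0.64 ≈ 1.6.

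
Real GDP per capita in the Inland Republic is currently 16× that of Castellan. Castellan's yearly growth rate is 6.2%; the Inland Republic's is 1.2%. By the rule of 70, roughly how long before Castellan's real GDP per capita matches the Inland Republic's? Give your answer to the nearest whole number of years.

about 56 years

What matters is the difference: 5 pp.
Rule of 70 on the gap: the ratio halves every 70/5 ≈ 14.00 years.
A 16× gap closes after 4 halvings: 4 × 14.00 ≈ 56 years.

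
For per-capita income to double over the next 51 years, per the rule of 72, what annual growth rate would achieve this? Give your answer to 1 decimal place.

72 / 51 ≈ 1.41, so about 1.4% annually.

about 1.4% annually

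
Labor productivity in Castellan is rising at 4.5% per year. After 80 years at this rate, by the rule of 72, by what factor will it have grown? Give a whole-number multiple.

At 4.5% one doubling takes ≈ 16.00 years; 80 years is 5 of them, so ×32.

around 32 times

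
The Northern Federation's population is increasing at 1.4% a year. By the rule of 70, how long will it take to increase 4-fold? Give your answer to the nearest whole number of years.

Doubling time ≈ 70/1.4 = 50.00 years.
4 = 2^2, so 2 doublings → 100 years.

100 years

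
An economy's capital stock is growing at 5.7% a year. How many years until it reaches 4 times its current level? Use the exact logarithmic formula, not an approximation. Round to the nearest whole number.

t = ln(4) / ln(1 + 0.057) = 1.3863 / 0.055435 ≈ 25.01.
≈ 25 years.

25 years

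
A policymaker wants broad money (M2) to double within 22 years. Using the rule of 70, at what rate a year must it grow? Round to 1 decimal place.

around 3.2%

70 / 22 ≈ 3.18, so about 3.2% a year.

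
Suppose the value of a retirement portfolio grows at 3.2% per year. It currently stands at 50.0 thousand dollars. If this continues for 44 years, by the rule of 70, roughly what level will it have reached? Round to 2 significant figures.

Doubling time ≈ 70/3.2 = 21.88 years.
44 years is 44/21.88 ≈ 2.01 doublings, a factor of 2^2.01 ≈ 4.03.
50.0 × 4.03 ≈ 200 thousand dollars.

approximately 200 thousand dollars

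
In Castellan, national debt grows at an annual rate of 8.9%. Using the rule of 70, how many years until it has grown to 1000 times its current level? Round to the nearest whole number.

One doubling takes 70/8.9 = 7.87 years.
Reaching 1000× takes log₂(1000) ≈ 9.97 doublings.
9.97 × 7.87 ≈ 78 years.

around 78 years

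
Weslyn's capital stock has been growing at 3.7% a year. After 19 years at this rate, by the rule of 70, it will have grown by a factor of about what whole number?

around 2 times

At 3.7% one doubling takes ≈ 18.92 years; 19 years is 1 of them, so ×2.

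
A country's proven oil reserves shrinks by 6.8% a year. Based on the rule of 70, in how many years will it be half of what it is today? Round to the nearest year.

around 10 years

Falling at 6.8%, it halves about every 70/6.8 = 10.29 years.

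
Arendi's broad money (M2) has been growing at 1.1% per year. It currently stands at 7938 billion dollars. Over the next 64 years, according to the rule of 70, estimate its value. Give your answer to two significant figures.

It doubles every 70/1.1 ≈ 63.64 years, so 64 years is 1.01 doublings.
2^1.01 ≈ 2.01; 7938 × 2.01 ≈ 16000 billion dollars.

≈ 16000 billion dollars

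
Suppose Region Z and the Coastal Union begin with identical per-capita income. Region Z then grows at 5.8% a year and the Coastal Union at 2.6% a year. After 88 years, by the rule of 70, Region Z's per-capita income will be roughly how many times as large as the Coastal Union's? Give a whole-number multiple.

Rate gap = 5.8% − 2.6% = 3.2 points.
The ratio doubles every 70/3.2 ≈ 21.88 years.
88/21.88 ≈ 4.02 doublings → ratio ≈ 2^4.02 ≈ 16.

roughly 16 times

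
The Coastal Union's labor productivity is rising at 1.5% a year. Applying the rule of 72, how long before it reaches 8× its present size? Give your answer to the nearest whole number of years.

One doubling takes 72/1.5 = 48.00 years.
8× is 3 doublings, so 3 × 48.00 ≈ 144 years.

around 144 years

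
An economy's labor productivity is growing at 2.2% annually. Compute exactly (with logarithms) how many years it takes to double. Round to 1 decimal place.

31.9 years

t = ln(2) / ln(1 + 0.022) = 0.6931 / 0.021761 ≈ 31.85.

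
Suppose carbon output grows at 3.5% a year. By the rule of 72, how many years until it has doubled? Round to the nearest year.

Doubling time ≈ 72 / 3.5 = 20.57 years.

21 years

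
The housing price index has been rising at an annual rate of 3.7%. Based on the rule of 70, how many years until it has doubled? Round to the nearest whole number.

70/3.7 ≈ 18.92, so it doubles roughly every 19 years.

around 19 years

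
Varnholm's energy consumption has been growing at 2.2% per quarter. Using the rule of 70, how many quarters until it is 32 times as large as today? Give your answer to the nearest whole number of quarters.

around 159 quarters

One doubling takes 70/2.2 = 31.82 quarters.
32× is 5 doublings, so 5 × 31.82 ≈ 159 quarters.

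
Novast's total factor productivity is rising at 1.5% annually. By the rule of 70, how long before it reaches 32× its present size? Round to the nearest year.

≈ 233 years

Doubling time ≈ 70/1.5 = 46.67 years.
32 = 2^5, so 5 doublings → 233 years.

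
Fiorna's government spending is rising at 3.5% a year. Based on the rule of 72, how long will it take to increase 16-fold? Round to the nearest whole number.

Doubling time ≈ 72/3.5 = 20.57 years.
16× is 4 doublings, so 4 × 20.57 ≈ 82 years.

approximately 82 years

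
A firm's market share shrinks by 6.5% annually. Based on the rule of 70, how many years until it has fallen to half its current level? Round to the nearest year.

about 11 years

Halving time ≈ 70 / 6.5 = 10.77 → 11 years.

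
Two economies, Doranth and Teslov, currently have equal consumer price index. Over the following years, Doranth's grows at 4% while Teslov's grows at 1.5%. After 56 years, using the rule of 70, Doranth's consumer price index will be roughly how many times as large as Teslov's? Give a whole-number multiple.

about 4 times

Rate gap = 4% − 1.5% = 2.5 points.
The ratio doubles every 70/2.5 ≈ 28.00 years.
56/28.00 ≈ 2.00 doublings → ratio ≈ 2^2.00 ≈ 4.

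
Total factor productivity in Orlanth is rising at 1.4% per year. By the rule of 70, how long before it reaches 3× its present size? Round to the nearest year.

Doubling time ≈ 70/1.4 = 50.00 years.
Reaching 3× takes log₂(3) ≈ 1.58 doublings.
1.58 × 50.00 ≈ 79 years.

≈ 79 years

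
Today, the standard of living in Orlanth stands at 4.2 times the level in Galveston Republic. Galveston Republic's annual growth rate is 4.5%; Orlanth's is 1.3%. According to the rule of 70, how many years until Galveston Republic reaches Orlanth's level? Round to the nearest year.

Galveston Republic gains on Orlanth at 4.5% − 1.3% = 3.2 points a year.
At that relative rate the gap halves every 70/3.2 ≈ 21.88 years.
A 4.2 times gap takes log₂(4.2) ≈ 2.07 halvings to close: 2.07 × 21.88 ≈ 45 years.

≈ 45 years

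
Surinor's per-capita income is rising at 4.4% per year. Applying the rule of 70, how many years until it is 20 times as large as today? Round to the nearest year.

around 69 years

At 4.4% it doubles every 70/4.4 ≈ 15.91 years.
20× is log₂ 20 ≈ 4.32 doublings, so ≈ 4.32 × 15.91 = 69 years.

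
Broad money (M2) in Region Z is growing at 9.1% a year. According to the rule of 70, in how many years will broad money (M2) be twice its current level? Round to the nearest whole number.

about 8 years

70/9.1 ≈ 7.69, so it doubles roughly every 8 years.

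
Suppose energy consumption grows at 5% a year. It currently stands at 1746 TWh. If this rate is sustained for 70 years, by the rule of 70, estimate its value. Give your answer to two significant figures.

about 56000 TWh

It doubles every 70/5 ≈ 14.00 years, so 70 years is 5.00 doublings.
2^5.00 ≈ 32.00; 1746 × 32.00 ≈ 56000 TWh.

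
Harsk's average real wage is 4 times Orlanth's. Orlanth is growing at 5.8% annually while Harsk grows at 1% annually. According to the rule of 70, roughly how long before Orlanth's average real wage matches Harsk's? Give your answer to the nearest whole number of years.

What matters is the difference: 4.8 pp.
Rule of 70 on the gap: the ratio halves every 70/4.8 ≈ 14.58 years.
A 4 times gap closes after 2 halvings: 2 × 14.58 ≈ 29 years.

roughly 29 years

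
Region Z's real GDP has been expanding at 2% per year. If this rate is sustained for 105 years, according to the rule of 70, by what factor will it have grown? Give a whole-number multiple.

8 times

At 2% one doubling takes ≈ 35.00 years; 105 years is 3 of them, so ×8.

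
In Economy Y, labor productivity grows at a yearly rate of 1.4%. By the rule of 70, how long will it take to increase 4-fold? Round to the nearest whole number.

One doubling takes 70/1.4 = 50.00 years.
Getting to 4× needs 2 doublings: 2 × 50.00 ≈ 100 years.

approximately 100 years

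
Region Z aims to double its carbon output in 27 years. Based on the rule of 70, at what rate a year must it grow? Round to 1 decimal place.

70 / 27 ≈ 2.59, so about 2.6% a year.

around 2.6%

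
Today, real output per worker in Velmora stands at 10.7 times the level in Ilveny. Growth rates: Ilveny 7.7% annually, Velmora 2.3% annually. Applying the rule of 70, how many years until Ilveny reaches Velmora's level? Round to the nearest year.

≈ 44 years

Ilveny gains on Velmora at 7.7% − 2.3% = 5.4 points a year.
At that relative rate the gap halves every 70/5.4 ≈ 12.96 years.
A 10.7 times gap takes log₂(10.7) ≈ 3.42 halvings to close: 3.42 × 12.96 ≈ 44 years.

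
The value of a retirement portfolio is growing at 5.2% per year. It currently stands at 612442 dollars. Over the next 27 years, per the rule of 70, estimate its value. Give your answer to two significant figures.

about 2500000 dollars

Doubling time ≈ 70/5.2 = 13.46 years.
27 years is 27/13.46 ≈ 2.01 doublings, a factor of 2^2.01 ≈ 4.03.
612442 × 4.03 ≈ 2500000 dollars.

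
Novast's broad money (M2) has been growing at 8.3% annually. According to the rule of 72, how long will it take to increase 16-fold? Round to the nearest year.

roughly 35 years

At 8.3% it doubles every 72/8.3 ≈ 8.67 years.
16 = 2^4, so 4 doublings → 35 years.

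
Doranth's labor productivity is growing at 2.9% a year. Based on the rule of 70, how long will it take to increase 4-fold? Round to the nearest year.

Doubling time ≈ 70/2.9 = 24.14 years.
4 = 2^2, so 2 doublings → 48 years.

about 48 years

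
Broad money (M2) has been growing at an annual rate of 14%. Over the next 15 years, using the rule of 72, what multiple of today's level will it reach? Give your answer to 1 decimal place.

around 7.6 times

Doubles every ≈ 5.14 years (72/14).
15 years is 2.92 doublings; 2^2.92 ≈ 7.6×.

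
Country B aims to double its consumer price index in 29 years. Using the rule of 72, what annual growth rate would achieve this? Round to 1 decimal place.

about 2.5% annually

72 / 29 ≈ 2.48, so about 2.5% annually.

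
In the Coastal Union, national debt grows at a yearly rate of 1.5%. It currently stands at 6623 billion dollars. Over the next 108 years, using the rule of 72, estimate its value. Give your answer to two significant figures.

It doubles every 72/1.5 ≈ 48.00 years, so 108 years is 2.25 doublings.
2^2.25 ≈ 4.76; 6623 × 4.76 ≈ 32000 billion dollars.

around 32000 billion dollars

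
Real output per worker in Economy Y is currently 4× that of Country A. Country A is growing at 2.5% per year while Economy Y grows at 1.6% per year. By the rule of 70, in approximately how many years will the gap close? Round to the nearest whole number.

about 156 years

The growth-rate gap is 2.5% − 1.6% = 0.9 percentage points.
So the ratio between them halves every 70/0.9 ≈ 77.78 years.
A 4× gap closes after 2 halvings: 2 × 77.78 ≈ 156 years.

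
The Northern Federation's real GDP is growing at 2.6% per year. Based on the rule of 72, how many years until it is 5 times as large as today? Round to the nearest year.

about 64 years

Doubling time ≈ 72/2.6 = 27.69 years.
Reaching 5× takes log₂(5) ≈ 2.32 doublings.
2.32 × 27.69 ≈ 64 years.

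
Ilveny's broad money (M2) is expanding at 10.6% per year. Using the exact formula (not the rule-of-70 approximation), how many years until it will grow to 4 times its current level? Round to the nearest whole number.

t = ln(4) / ln(1 + 0.106) = 1.3863 / 0.100750 ≈ 13.76.
≈ 14 years.

14 years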